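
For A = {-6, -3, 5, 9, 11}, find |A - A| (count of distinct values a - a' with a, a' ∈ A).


A - A = {a - a' : a, a' ∈ A}; |A| = 5.
Bounds: 2|A|-1 ≤ |A - A| ≤ |A|² - |A| + 1, i.e. 9 ≤ |A - A| ≤ 21.
Note: 0 ∈ A - A always (from a - a). The set is symmetric: if d ∈ A - A then -d ∈ A - A.
Enumerate nonzero differences d = a - a' with a > a' (then include -d):
Positive differences: {2, 3, 4, 6, 8, 11, 12, 14, 15, 17}
Full difference set: {0} ∪ (positive diffs) ∪ (negative diffs).
|A - A| = 1 + 2·10 = 21 (matches direct enumeration: 21).

|A - A| = 21


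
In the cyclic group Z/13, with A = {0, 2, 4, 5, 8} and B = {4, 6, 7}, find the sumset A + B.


Work in Z/13Z: reduce every sum a + b modulo 13.
Enumerate all 15 pairs:
a = 0: 0+4=4, 0+6=6, 0+7=7
a = 2: 2+4=6, 2+6=8, 2+7=9
a = 4: 4+4=8, 4+6=10, 4+7=11
a = 5: 5+4=9, 5+6=11, 5+7=12
a = 8: 8+4=12, 8+6=1, 8+7=2
Distinct residues collected: {1, 2, 4, 6, 7, 8, 9, 10, 11, 12}
|A + B| = 10 (out of 13 total residues).

A + B = {1, 2, 4, 6, 7, 8, 9, 10, 11, 12}


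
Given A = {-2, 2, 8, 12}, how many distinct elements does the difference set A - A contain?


A - A = {a - a' : a, a' ∈ A}; |A| = 4.
Bounds: 2|A|-1 ≤ |A - A| ≤ |A|² - |A| + 1, i.e. 7 ≤ |A - A| ≤ 13.
Note: 0 ∈ A - A always (from a - a). The set is symmetric: if d ∈ A - A then -d ∈ A - A.
Enumerate nonzero differences d = a - a' with a > a' (then include -d):
Positive differences: {4, 6, 10, 14}
Full difference set: {0} ∪ (positive diffs) ∪ (negative diffs).
|A - A| = 1 + 2·4 = 9 (matches direct enumeration: 9).

|A - A| = 9


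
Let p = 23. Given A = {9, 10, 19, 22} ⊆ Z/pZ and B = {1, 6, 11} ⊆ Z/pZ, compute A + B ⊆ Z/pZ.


Work in Z/23Z: reduce every sum a + b modulo 23.
Enumerate all 12 pairs:
a = 9: 9+1=10, 9+6=15, 9+11=20
a = 10: 10+1=11, 10+6=16, 10+11=21
a = 19: 19+1=20, 19+6=2, 19+11=7
a = 22: 22+1=0, 22+6=5, 22+11=10
Distinct residues collected: {0, 2, 5, 7, 10, 11, 15, 16, 20, 21}
|A + B| = 10 (out of 23 total residues).

A + B = {0, 2, 5, 7, 10, 11, 15, 16, 20, 21}


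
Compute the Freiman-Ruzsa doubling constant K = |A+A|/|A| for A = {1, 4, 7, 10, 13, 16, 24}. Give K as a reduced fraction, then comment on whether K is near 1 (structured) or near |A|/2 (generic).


|A| = 7.
Compute A + A by enumerating all 49 pairs.
A + A = {2, 5, 8, 11, 14, 17, 20, 23, 25, 26, 28, 29, 31, 32, 34, 37, 40, 48}, so |A + A| = 18.
K = |A + A| / |A| = 18/7 (already in lowest terms) ≈ 2.5714.
Reference: AP of size 7 gives K = 13/7 ≈ 1.8571; a fully generic set of size 7 gives K ≈ 4.0000.

|A| = 7, |A + A| = 18, K = 18/7.


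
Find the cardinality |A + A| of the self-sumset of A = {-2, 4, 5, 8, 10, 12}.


A + A = {a + a' : a, a' ∈ A}; |A| = 6.
General bounds: 2|A| - 1 ≤ |A + A| ≤ |A|(|A|+1)/2, i.e. 11 ≤ |A + A| ≤ 21.
Lower bound 2|A|-1 is attained iff A is an arithmetic progression.
Enumerate sums a + a' for a ≤ a' (symmetric, so this suffices):
a = -2: -2+-2=-4, -2+4=2, -2+5=3, -2+8=6, -2+10=8, -2+12=10
a = 4: 4+4=8, 4+5=9, 4+8=12, 4+10=14, 4+12=16
a = 5: 5+5=10, 5+8=13, 5+10=15, 5+12=17
a = 8: 8+8=16, 8+10=18, 8+12=20
a = 10: 10+10=20, 10+12=22
a = 12: 12+12=24
Distinct sums: {-4, 2, 3, 6, 8, 9, 10, 12, 13, 14, 15, 16, 17, 18, 20, 22, 24}
|A + A| = 17

|A + A| = 17


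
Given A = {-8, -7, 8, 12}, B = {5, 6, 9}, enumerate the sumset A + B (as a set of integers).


A + B = {a + b : a ∈ A, b ∈ B}.
Enumerate all |A|·|B| = 4·3 = 12 pairs (a, b) and collect distinct sums.
a = -8: -8+5=-3, -8+6=-2, -8+9=1
a = -7: -7+5=-2, -7+6=-1, -7+9=2
a = 8: 8+5=13, 8+6=14, 8+9=17
a = 12: 12+5=17, 12+6=18, 12+9=21
Collecting distinct sums: A + B = {-3, -2, -1, 1, 2, 13, 14, 17, 18, 21}
|A + B| = 10

A + B = {-3, -2, -1, 1, 2, 13, 14, 17, 18, 21}


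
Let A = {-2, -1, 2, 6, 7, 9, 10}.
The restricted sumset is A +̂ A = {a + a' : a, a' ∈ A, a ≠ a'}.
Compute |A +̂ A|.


Restricted sumset: A +̂ A = {a + a' : a ∈ A, a' ∈ A, a ≠ a'}.
Equivalently, take A + A and drop any sum 2a that is achievable ONLY as a + a for a ∈ A (i.e. sums representable only with equal summands).
Enumerate pairs (a, a') with a < a' (symmetric, so each unordered pair gives one sum; this covers all a ≠ a'):
  -2 + -1 = -3
  -2 + 2 = 0
  -2 + 6 = 4
  -2 + 7 = 5
  -2 + 9 = 7
  -2 + 10 = 8
  -1 + 2 = 1
  -1 + 6 = 5
  -1 + 7 = 6
  -1 + 9 = 8
  -1 + 10 = 9
  2 + 6 = 8
  2 + 7 = 9
  2 + 9 = 11
  2 + 10 = 12
  6 + 7 = 13
  6 + 9 = 15
  6 + 10 = 16
  7 + 9 = 16
  7 + 10 = 17
  9 + 10 = 19
Collected distinct sums: {-3, 0, 1, 4, 5, 6, 7, 8, 9, 11, 12, 13, 15, 16, 17, 19}
|A +̂ A| = 16
(Reference bound: |A +̂ A| ≥ 2|A| - 3 for |A| ≥ 2, with |A| = 7 giving ≥ 11.)

|A +̂ A| = 16


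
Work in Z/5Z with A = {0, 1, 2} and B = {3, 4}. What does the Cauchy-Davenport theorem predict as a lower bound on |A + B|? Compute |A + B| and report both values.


Cauchy-Davenport: |A + B| ≥ min(p, |A| + |B| - 1) for A, B nonempty in Z/pZ.
|A| = 3, |B| = 2, p = 5.
CD lower bound = min(5, 3 + 2 - 1) = min(5, 4) = 4.
Compute A + B mod 5 directly:
a = 0: 0+3=3, 0+4=4
a = 1: 1+3=4, 1+4=0
a = 2: 2+3=0, 2+4=1
A + B = {0, 1, 3, 4}, so |A + B| = 4.
Verify: 4 ≥ 4? Yes ✓.

CD lower bound = 4, actual |A + B| = 4.


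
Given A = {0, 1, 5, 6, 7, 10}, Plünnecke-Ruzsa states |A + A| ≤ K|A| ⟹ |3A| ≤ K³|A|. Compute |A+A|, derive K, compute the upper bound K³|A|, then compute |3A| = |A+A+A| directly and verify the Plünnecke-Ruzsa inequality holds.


|A| = 6.
Step 1: Compute A + A by enumerating all 36 pairs.
A + A = {0, 1, 2, 5, 6, 7, 8, 10, 11, 12, 13, 14, 15, 16, 17, 20}, so |A + A| = 16.
Step 2: Doubling constant K = |A + A|/|A| = 16/6 = 16/6 ≈ 2.6667.
Step 3: Plünnecke-Ruzsa gives |3A| ≤ K³·|A| = (2.6667)³ · 6 ≈ 113.7778.
Step 4: Compute 3A = A + A + A directly by enumerating all triples (a,b,c) ∈ A³; |3A| = 28.
Step 5: Check 28 ≤ 113.7778? Yes ✓.

K = 16/6, Plünnecke-Ruzsa bound K³|A| ≈ 113.7778, |3A| = 28, inequality holds.


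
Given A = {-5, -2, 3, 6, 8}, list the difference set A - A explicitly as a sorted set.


A - A = {a - a' : a, a' ∈ A}.
Compute a - a' for each ordered pair (a, a'):
a = -5: -5--5=0, -5--2=-3, -5-3=-8, -5-6=-11, -5-8=-13
a = -2: -2--5=3, -2--2=0, -2-3=-5, -2-6=-8, -2-8=-10
a = 3: 3--5=8, 3--2=5, 3-3=0, 3-6=-3, 3-8=-5
a = 6: 6--5=11, 6--2=8, 6-3=3, 6-6=0, 6-8=-2
a = 8: 8--5=13, 8--2=10, 8-3=5, 8-6=2, 8-8=0
Collecting distinct values (and noting 0 appears from a-a):
A - A = {-13, -11, -10, -8, -5, -3, -2, 0, 2, 3, 5, 8, 10, 11, 13}
|A - A| = 15

A - A = {-13, -11, -10, -8, -5, -3, -2, 0, 2, 3, 5, 8, 10, 11, 13}


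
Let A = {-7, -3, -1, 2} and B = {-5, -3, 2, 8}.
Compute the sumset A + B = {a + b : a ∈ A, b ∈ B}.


A + B = {a + b : a ∈ A, b ∈ B}.
Enumerate all |A|·|B| = 4·4 = 16 pairs (a, b) and collect distinct sums.
a = -7: -7+-5=-12, -7+-3=-10, -7+2=-5, -7+8=1
a = -3: -3+-5=-8, -3+-3=-6, -3+2=-1, -3+8=5
a = -1: -1+-5=-6, -1+-3=-4, -1+2=1, -1+8=7
a = 2: 2+-5=-3, 2+-3=-1, 2+2=4, 2+8=10
Collecting distinct sums: A + B = {-12, -10, -8, -6, -5, -4, -3, -1, 1, 4, 5, 7, 10}
|A + B| = 13

A + B = {-12, -10, -8, -6, -5, -4, -3, -1, 1, 4, 5, 7, 10}


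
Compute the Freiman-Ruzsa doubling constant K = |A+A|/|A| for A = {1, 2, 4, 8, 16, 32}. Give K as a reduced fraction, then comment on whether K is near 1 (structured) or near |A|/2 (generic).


|A| = 6.
Compute A + A by enumerating all 36 pairs.
A + A = {2, 3, 4, 5, 6, 8, 9, 10, 12, 16, 17, 18, 20, 24, 32, 33, 34, 36, 40, 48, 64}, so |A + A| = 21.
K = |A + A| / |A| = 21/6 = 7/2 ≈ 3.5000.
Reference: AP of size 6 gives K = 11/6 ≈ 1.8333; a fully generic set of size 6 gives K ≈ 3.5000.

|A| = 6, |A + A| = 21, K = 21/6 = 7/2.


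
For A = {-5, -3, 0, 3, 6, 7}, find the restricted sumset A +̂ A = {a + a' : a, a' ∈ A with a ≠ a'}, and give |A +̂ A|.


Restricted sumset: A +̂ A = {a + a' : a ∈ A, a' ∈ A, a ≠ a'}.
Equivalently, take A + A and drop any sum 2a that is achievable ONLY as a + a for a ∈ A (i.e. sums representable only with equal summands).
Enumerate pairs (a, a') with a < a' (symmetric, so each unordered pair gives one sum; this covers all a ≠ a'):
  -5 + -3 = -8
  -5 + 0 = -5
  -5 + 3 = -2
  -5 + 6 = 1
  -5 + 7 = 2
  -3 + 0 = -3
  -3 + 3 = 0
  -3 + 6 = 3
  -3 + 7 = 4
  0 + 3 = 3
  0 + 6 = 6
  0 + 7 = 7
  3 + 6 = 9
  3 + 7 = 10
  6 + 7 = 13
Collected distinct sums: {-8, -5, -3, -2, 0, 1, 2, 3, 4, 6, 7, 9, 10, 13}
|A +̂ A| = 14
(Reference bound: |A +̂ A| ≥ 2|A| - 3 for |A| ≥ 2, with |A| = 6 giving ≥ 9.)

|A +̂ A| = 14


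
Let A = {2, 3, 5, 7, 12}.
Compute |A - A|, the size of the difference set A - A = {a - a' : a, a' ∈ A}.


A - A = {a - a' : a, a' ∈ A}; |A| = 5.
Bounds: 2|A|-1 ≤ |A - A| ≤ |A|² - |A| + 1, i.e. 9 ≤ |A - A| ≤ 21.
Note: 0 ∈ A - A always (from a - a). The set is symmetric: if d ∈ A - A then -d ∈ A - A.
Enumerate nonzero differences d = a - a' with a > a' (then include -d):
Positive differences: {1, 2, 3, 4, 5, 7, 9, 10}
Full difference set: {0} ∪ (positive diffs) ∪ (negative diffs).
|A - A| = 1 + 2·8 = 17 (matches direct enumeration: 17).

|A - A| = 17


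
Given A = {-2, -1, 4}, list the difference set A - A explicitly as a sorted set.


A - A = {a - a' : a, a' ∈ A}.
Compute a - a' for each ordered pair (a, a'):
a = -2: -2--2=0, -2--1=-1, -2-4=-6
a = -1: -1--2=1, -1--1=0, -1-4=-5
a = 4: 4--2=6, 4--1=5, 4-4=0
Collecting distinct values (and noting 0 appears from a-a):
A - A = {-6, -5, -1, 0, 1, 5, 6}
|A - A| = 7

A - A = {-6, -5, -1, 0, 1, 5, 6}


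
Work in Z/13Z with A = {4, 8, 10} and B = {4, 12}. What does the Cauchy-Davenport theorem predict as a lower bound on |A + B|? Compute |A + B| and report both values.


Cauchy-Davenport: |A + B| ≥ min(p, |A| + |B| - 1) for A, B nonempty in Z/pZ.
|A| = 3, |B| = 2, p = 13.
CD lower bound = min(13, 3 + 2 - 1) = min(13, 4) = 4.
Compute A + B mod 13 directly:
a = 4: 4+4=8, 4+12=3
a = 8: 8+4=12, 8+12=7
a = 10: 10+4=1, 10+12=9
A + B = {1, 3, 7, 8, 9, 12}, so |A + B| = 6.
Verify: 6 ≥ 4? Yes ✓.

CD lower bound = 4, actual |A + B| = 6.


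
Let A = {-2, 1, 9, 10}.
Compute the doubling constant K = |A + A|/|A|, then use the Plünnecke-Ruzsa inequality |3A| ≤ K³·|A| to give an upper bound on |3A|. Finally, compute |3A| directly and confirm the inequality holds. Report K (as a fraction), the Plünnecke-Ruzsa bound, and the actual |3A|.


|A| = 4.
Step 1: Compute A + A by enumerating all 16 pairs.
A + A = {-4, -1, 2, 7, 8, 10, 11, 18, 19, 20}, so |A + A| = 10.
Step 2: Doubling constant K = |A + A|/|A| = 10/4 = 10/4 ≈ 2.5000.
Step 3: Plünnecke-Ruzsa gives |3A| ≤ K³·|A| = (2.5000)³ · 4 ≈ 62.5000.
Step 4: Compute 3A = A + A + A directly by enumerating all triples (a,b,c) ∈ A³; |3A| = 20.
Step 5: Check 20 ≤ 62.5000? Yes ✓.

K = 10/4, Plünnecke-Ruzsa bound K³|A| ≈ 62.5000, |3A| = 20, inequality holds.


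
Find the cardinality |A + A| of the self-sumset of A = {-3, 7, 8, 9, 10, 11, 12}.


A + A = {a + a' : a, a' ∈ A}; |A| = 7.
General bounds: 2|A| - 1 ≤ |A + A| ≤ |A|(|A|+1)/2, i.e. 13 ≤ |A + A| ≤ 28.
Lower bound 2|A|-1 is attained iff A is an arithmetic progression.
Enumerate sums a + a' for a ≤ a' (symmetric, so this suffices):
a = -3: -3+-3=-6, -3+7=4, -3+8=5, -3+9=6, -3+10=7, -3+11=8, -3+12=9
a = 7: 7+7=14, 7+8=15, 7+9=16, 7+10=17, 7+11=18, 7+12=19
a = 8: 8+8=16, 8+9=17, 8+10=18, 8+11=19, 8+12=20
a = 9: 9+9=18, 9+10=19, 9+11=20, 9+12=21
a = 10: 10+10=20, 10+11=21, 10+12=22
a = 11: 11+11=22, 11+12=23
a = 12: 12+12=24
Distinct sums: {-6, 4, 5, 6, 7, 8, 9, 14, 15, 16, 17, 18, 19, 20, 21, 22, 23, 24}
|A + A| = 18

|A + A| = 18


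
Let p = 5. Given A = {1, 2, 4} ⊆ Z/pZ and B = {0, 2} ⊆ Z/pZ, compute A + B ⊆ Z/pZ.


Work in Z/5Z: reduce every sum a + b modulo 5.
Enumerate all 6 pairs:
a = 1: 1+0=1, 1+2=3
a = 2: 2+0=2, 2+2=4
a = 4: 4+0=4, 4+2=1
Distinct residues collected: {1, 2, 3, 4}
|A + B| = 4 (out of 5 total residues).

A + B = {1, 2, 3, 4}


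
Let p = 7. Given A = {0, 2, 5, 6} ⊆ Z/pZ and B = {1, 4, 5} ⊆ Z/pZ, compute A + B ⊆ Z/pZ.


Work in Z/7Z: reduce every sum a + b modulo 7.
Enumerate all 12 pairs:
a = 0: 0+1=1, 0+4=4, 0+5=5
a = 2: 2+1=3, 2+4=6, 2+5=0
a = 5: 5+1=6, 5+4=2, 5+5=3
a = 6: 6+1=0, 6+4=3, 6+5=4
Distinct residues collected: {0, 1, 2, 3, 4, 5, 6}
|A + B| = 7 (out of 7 total residues).

A + B = {0, 1, 2, 3, 4, 5, 6}


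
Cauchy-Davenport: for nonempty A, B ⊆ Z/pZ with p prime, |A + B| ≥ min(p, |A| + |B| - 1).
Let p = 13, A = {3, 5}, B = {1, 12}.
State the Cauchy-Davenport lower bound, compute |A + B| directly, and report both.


Cauchy-Davenport: |A + B| ≥ min(p, |A| + |B| - 1) for A, B nonempty in Z/pZ.
|A| = 2, |B| = 2, p = 13.
CD lower bound = min(13, 2 + 2 - 1) = min(13, 3) = 3.
Compute A + B mod 13 directly:
a = 3: 3+1=4, 3+12=2
a = 5: 5+1=6, 5+12=4
A + B = {2, 4, 6}, so |A + B| = 3.
Verify: 3 ≥ 3? Yes ✓.

CD lower bound = 3, actual |A + B| = 3.


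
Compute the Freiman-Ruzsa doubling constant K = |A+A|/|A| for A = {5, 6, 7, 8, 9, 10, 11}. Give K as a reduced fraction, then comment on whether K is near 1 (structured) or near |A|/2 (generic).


|A| = 7.
Compute A + A by enumerating all 49 pairs.
A + A = {10, 11, 12, 13, 14, 15, 16, 17, 18, 19, 20, 21, 22}, so |A + A| = 13.
K = |A + A| / |A| = 13/7 (already in lowest terms) ≈ 1.8571.
Reference: AP of size 7 gives K = 13/7 ≈ 1.8571; a fully generic set of size 7 gives K ≈ 4.0000.

|A| = 7, |A + A| = 13, K = 13/7.


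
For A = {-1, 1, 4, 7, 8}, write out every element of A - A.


A - A = {a - a' : a, a' ∈ A}.
Compute a - a' for each ordered pair (a, a'):
a = -1: -1--1=0, -1-1=-2, -1-4=-5, -1-7=-8, -1-8=-9
a = 1: 1--1=2, 1-1=0, 1-4=-3, 1-7=-6, 1-8=-7
a = 4: 4--1=5, 4-1=3, 4-4=0, 4-7=-3, 4-8=-4
a = 7: 7--1=8, 7-1=6, 7-4=3, 7-7=0, 7-8=-1
a = 8: 8--1=9, 8-1=7, 8-4=4, 8-7=1, 8-8=0
Collecting distinct values (and noting 0 appears from a-a):
A - A = {-9, -8, -7, -6, -5, -4, -3, -2, -1, 0, 1, 2, 3, 4, 5, 6, 7, 8, 9}
|A - A| = 19

A - A = {-9, -8, -7, -6, -5, -4, -3, -2, -1, 0, 1, 2, 3, 4, 5, 6, 7, 8, 9}


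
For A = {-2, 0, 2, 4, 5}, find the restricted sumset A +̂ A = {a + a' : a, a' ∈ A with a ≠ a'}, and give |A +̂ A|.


Restricted sumset: A +̂ A = {a + a' : a ∈ A, a' ∈ A, a ≠ a'}.
Equivalently, take A + A and drop any sum 2a that is achievable ONLY as a + a for a ∈ A (i.e. sums representable only with equal summands).
Enumerate pairs (a, a') with a < a' (symmetric, so each unordered pair gives one sum; this covers all a ≠ a'):
  -2 + 0 = -2
  -2 + 2 = 0
  -2 + 4 = 2
  -2 + 5 = 3
  0 + 2 = 2
  0 + 4 = 4
  0 + 5 = 5
  2 + 4 = 6
  2 + 5 = 7
  4 + 5 = 9
Collected distinct sums: {-2, 0, 2, 3, 4, 5, 6, 7, 9}
|A +̂ A| = 9
(Reference bound: |A +̂ A| ≥ 2|A| - 3 for |A| ≥ 2, with |A| = 5 giving ≥ 7.)

|A +̂ A| = 9


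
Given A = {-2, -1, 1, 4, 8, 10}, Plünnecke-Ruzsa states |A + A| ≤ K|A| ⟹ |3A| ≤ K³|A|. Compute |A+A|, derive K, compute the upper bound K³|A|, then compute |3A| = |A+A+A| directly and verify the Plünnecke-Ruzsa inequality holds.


|A| = 6.
Step 1: Compute A + A by enumerating all 36 pairs.
A + A = {-4, -3, -2, -1, 0, 2, 3, 5, 6, 7, 8, 9, 11, 12, 14, 16, 18, 20}, so |A + A| = 18.
Step 2: Doubling constant K = |A + A|/|A| = 18/6 = 18/6 ≈ 3.0000.
Step 3: Plünnecke-Ruzsa gives |3A| ≤ K³·|A| = (3.0000)³ · 6 ≈ 162.0000.
Step 4: Compute 3A = A + A + A directly by enumerating all triples (a,b,c) ∈ A³; |3A| = 33.
Step 5: Check 33 ≤ 162.0000? Yes ✓.

K = 18/6, Plünnecke-Ruzsa bound K³|A| ≈ 162.0000, |3A| = 33, inequality holds.


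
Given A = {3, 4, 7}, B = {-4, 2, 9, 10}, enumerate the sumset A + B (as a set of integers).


A + B = {a + b : a ∈ A, b ∈ B}.
Enumerate all |A|·|B| = 3·4 = 12 pairs (a, b) and collect distinct sums.
a = 3: 3+-4=-1, 3+2=5, 3+9=12, 3+10=13
a = 4: 4+-4=0, 4+2=6, 4+9=13, 4+10=14
a = 7: 7+-4=3, 7+2=9, 7+9=16, 7+10=17
Collecting distinct sums: A + B = {-1, 0, 3, 5, 6, 9, 12, 13, 14, 16, 17}
|A + B| = 11

A + B = {-1, 0, 3, 5, 6, 9, 12, 13, 14, 16, 17}


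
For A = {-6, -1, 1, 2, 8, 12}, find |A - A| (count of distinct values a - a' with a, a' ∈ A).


A - A = {a - a' : a, a' ∈ A}; |A| = 6.
Bounds: 2|A|-1 ≤ |A - A| ≤ |A|² - |A| + 1, i.e. 11 ≤ |A - A| ≤ 31.
Note: 0 ∈ A - A always (from a - a). The set is symmetric: if d ∈ A - A then -d ∈ A - A.
Enumerate nonzero differences d = a - a' with a > a' (then include -d):
Positive differences: {1, 2, 3, 4, 5, 6, 7, 8, 9, 10, 11, 13, 14, 18}
Full difference set: {0} ∪ (positive diffs) ∪ (negative diffs).
|A - A| = 1 + 2·14 = 29 (matches direct enumeration: 29).

|A - A| = 29


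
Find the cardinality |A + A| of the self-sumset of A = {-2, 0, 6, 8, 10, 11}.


A + A = {a + a' : a, a' ∈ A}; |A| = 6.
General bounds: 2|A| - 1 ≤ |A + A| ≤ |A|(|A|+1)/2, i.e. 11 ≤ |A + A| ≤ 21.
Lower bound 2|A|-1 is attained iff A is an arithmetic progression.
Enumerate sums a + a' for a ≤ a' (symmetric, so this suffices):
a = -2: -2+-2=-4, -2+0=-2, -2+6=4, -2+8=6, -2+10=8, -2+11=9
a = 0: 0+0=0, 0+6=6, 0+8=8, 0+10=10, 0+11=11
a = 6: 6+6=12, 6+8=14, 6+10=16, 6+11=17
a = 8: 8+8=16, 8+10=18, 8+11=19
a = 10: 10+10=20, 10+11=21
a = 11: 11+11=22
Distinct sums: {-4, -2, 0, 4, 6, 8, 9, 10, 11, 12, 14, 16, 17, 18, 19, 20, 21, 22}
|A + A| = 18

|A + A| = 18


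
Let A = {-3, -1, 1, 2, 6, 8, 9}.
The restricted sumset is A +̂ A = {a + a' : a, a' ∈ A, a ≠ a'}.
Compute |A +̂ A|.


Restricted sumset: A +̂ A = {a + a' : a ∈ A, a' ∈ A, a ≠ a'}.
Equivalently, take A + A and drop any sum 2a that is achievable ONLY as a + a for a ∈ A (i.e. sums representable only with equal summands).
Enumerate pairs (a, a') with a < a' (symmetric, so each unordered pair gives one sum; this covers all a ≠ a'):
  -3 + -1 = -4
  -3 + 1 = -2
  -3 + 2 = -1
  -3 + 6 = 3
  -3 + 8 = 5
  -3 + 9 = 6
  -1 + 1 = 0
  -1 + 2 = 1
  -1 + 6 = 5
  -1 + 8 = 7
  -1 + 9 = 8
  1 + 2 = 3
  1 + 6 = 7
  1 + 8 = 9
  1 + 9 = 10
  2 + 6 = 8
  2 + 8 = 10
  2 + 9 = 11
  6 + 8 = 14
  6 + 9 = 15
  8 + 9 = 17
Collected distinct sums: {-4, -2, -1, 0, 1, 3, 5, 6, 7, 8, 9, 10, 11, 14, 15, 17}
|A +̂ A| = 16
(Reference bound: |A +̂ A| ≥ 2|A| - 3 for |A| ≥ 2, with |A| = 7 giving ≥ 11.)

|A +̂ A| = 16


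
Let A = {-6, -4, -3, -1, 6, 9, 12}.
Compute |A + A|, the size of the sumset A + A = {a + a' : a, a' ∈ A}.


A + A = {a + a' : a, a' ∈ A}; |A| = 7.
General bounds: 2|A| - 1 ≤ |A + A| ≤ |A|(|A|+1)/2, i.e. 13 ≤ |A + A| ≤ 28.
Lower bound 2|A|-1 is attained iff A is an arithmetic progression.
Enumerate sums a + a' for a ≤ a' (symmetric, so this suffices):
a = -6: -6+-6=-12, -6+-4=-10, -6+-3=-9, -6+-1=-7, -6+6=0, -6+9=3, -6+12=6
a = -4: -4+-4=-8, -4+-3=-7, -4+-1=-5, -4+6=2, -4+9=5, -4+12=8
a = -3: -3+-3=-6, -3+-1=-4, -3+6=3, -3+9=6, -3+12=9
a = -1: -1+-1=-2, -1+6=5, -1+9=8, -1+12=11
a = 6: 6+6=12, 6+9=15, 6+12=18
a = 9: 9+9=18, 9+12=21
a = 12: 12+12=24
Distinct sums: {-12, -10, -9, -8, -7, -6, -5, -4, -2, 0, 2, 3, 5, 6, 8, 9, 11, 12, 15, 18, 21, 24}
|A + A| = 22

|A + A| = 22


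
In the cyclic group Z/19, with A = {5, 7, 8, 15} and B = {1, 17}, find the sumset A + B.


Work in Z/19Z: reduce every sum a + b modulo 19.
Enumerate all 8 pairs:
a = 5: 5+1=6, 5+17=3
a = 7: 7+1=8, 7+17=5
a = 8: 8+1=9, 8+17=6
a = 15: 15+1=16, 15+17=13
Distinct residues collected: {3, 5, 6, 8, 9, 13, 16}
|A + B| = 7 (out of 19 total residues).

A + B = {3, 5, 6, 8, 9, 13, 16}


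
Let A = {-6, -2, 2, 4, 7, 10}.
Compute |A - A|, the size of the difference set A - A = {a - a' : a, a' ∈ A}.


A - A = {a - a' : a, a' ∈ A}; |A| = 6.
Bounds: 2|A|-1 ≤ |A - A| ≤ |A|² - |A| + 1, i.e. 11 ≤ |A - A| ≤ 31.
Note: 0 ∈ A - A always (from a - a). The set is symmetric: if d ∈ A - A then -d ∈ A - A.
Enumerate nonzero differences d = a - a' with a > a' (then include -d):
Positive differences: {2, 3, 4, 5, 6, 8, 9, 10, 12, 13, 16}
Full difference set: {0} ∪ (positive diffs) ∪ (negative diffs).
|A - A| = 1 + 2·11 = 23 (matches direct enumeration: 23).

|A - A| = 23


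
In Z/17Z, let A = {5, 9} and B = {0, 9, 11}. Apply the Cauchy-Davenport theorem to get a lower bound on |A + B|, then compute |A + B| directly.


Cauchy-Davenport: |A + B| ≥ min(p, |A| + |B| - 1) for A, B nonempty in Z/pZ.
|A| = 2, |B| = 3, p = 17.
CD lower bound = min(17, 2 + 3 - 1) = min(17, 4) = 4.
Compute A + B mod 17 directly:
a = 5: 5+0=5, 5+9=14, 5+11=16
a = 9: 9+0=9, 9+9=1, 9+11=3
A + B = {1, 3, 5, 9, 14, 16}, so |A + B| = 6.
Verify: 6 ≥ 4? Yes ✓.

CD lower bound = 4, actual |A + B| = 6.


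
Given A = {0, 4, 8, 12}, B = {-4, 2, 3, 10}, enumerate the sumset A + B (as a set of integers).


A + B = {a + b : a ∈ A, b ∈ B}.
Enumerate all |A|·|B| = 4·4 = 16 pairs (a, b) and collect distinct sums.
a = 0: 0+-4=-4, 0+2=2, 0+3=3, 0+10=10
a = 4: 4+-4=0, 4+2=6, 4+3=7, 4+10=14
a = 8: 8+-4=4, 8+2=10, 8+3=11, 8+10=18
a = 12: 12+-4=8, 12+2=14, 12+3=15, 12+10=22
Collecting distinct sums: A + B = {-4, 0, 2, 3, 4, 6, 7, 8, 10, 11, 14, 15, 18, 22}
|A + B| = 14

A + B = {-4, 0, 2, 3, 4, 6, 7, 8, 10, 11, 14, 15, 18, 22}


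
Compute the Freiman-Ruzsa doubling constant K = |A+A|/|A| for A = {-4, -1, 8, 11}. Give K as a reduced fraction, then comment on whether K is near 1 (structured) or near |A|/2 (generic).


|A| = 4.
Compute A + A by enumerating all 16 pairs.
A + A = {-8, -5, -2, 4, 7, 10, 16, 19, 22}, so |A + A| = 9.
K = |A + A| / |A| = 9/4 (already in lowest terms) ≈ 2.2500.
Reference: AP of size 4 gives K = 7/4 ≈ 1.7500; a fully generic set of size 4 gives K ≈ 2.5000.

|A| = 4, |A + A| = 9, K = 9/4.


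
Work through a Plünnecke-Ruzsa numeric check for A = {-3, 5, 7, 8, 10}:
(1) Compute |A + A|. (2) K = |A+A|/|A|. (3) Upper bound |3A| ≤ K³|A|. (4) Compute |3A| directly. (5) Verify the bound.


|A| = 5.
Step 1: Compute A + A by enumerating all 25 pairs.
A + A = {-6, 2, 4, 5, 7, 10, 12, 13, 14, 15, 16, 17, 18, 20}, so |A + A| = 14.
Step 2: Doubling constant K = |A + A|/|A| = 14/5 = 14/5 ≈ 2.8000.
Step 3: Plünnecke-Ruzsa gives |3A| ≤ K³·|A| = (2.8000)³ · 5 ≈ 109.7600.
Step 4: Compute 3A = A + A + A directly by enumerating all triples (a,b,c) ∈ A³; |3A| = 26.
Step 5: Check 26 ≤ 109.7600? Yes ✓.

K = 14/5, Plünnecke-Ruzsa bound K³|A| ≈ 109.7600, |3A| = 26, inequality holds.


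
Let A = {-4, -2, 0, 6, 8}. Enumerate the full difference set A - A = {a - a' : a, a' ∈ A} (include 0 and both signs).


A - A = {a - a' : a, a' ∈ A}.
Compute a - a' for each ordered pair (a, a'):
a = -4: -4--4=0, -4--2=-2, -4-0=-4, -4-6=-10, -4-8=-12
a = -2: -2--4=2, -2--2=0, -2-0=-2, -2-6=-8, -2-8=-10
a = 0: 0--4=4, 0--2=2, 0-0=0, 0-6=-6, 0-8=-8
a = 6: 6--4=10, 6--2=8, 6-0=6, 6-6=0, 6-8=-2
a = 8: 8--4=12, 8--2=10, 8-0=8, 8-6=2, 8-8=0
Collecting distinct values (and noting 0 appears from a-a):
A - A = {-12, -10, -8, -6, -4, -2, 0, 2, 4, 6, 8, 10, 12}
|A - A| = 13

A - A = {-12, -10, -8, -6, -4, -2, 0, 2, 4, 6, 8, 10, 12}


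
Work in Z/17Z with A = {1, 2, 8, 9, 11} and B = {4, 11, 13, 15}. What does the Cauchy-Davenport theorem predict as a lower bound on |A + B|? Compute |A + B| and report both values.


Cauchy-Davenport: |A + B| ≥ min(p, |A| + |B| - 1) for A, B nonempty in Z/pZ.
|A| = 5, |B| = 4, p = 17.
CD lower bound = min(17, 5 + 4 - 1) = min(17, 8) = 8.
Compute A + B mod 17 directly:
a = 1: 1+4=5, 1+11=12, 1+13=14, 1+15=16
a = 2: 2+4=6, 2+11=13, 2+13=15, 2+15=0
a = 8: 8+4=12, 8+11=2, 8+13=4, 8+15=6
a = 9: 9+4=13, 9+11=3, 9+13=5, 9+15=7
a = 11: 11+4=15, 11+11=5, 11+13=7, 11+15=9
A + B = {0, 2, 3, 4, 5, 6, 7, 9, 12, 13, 14, 15, 16}, so |A + B| = 13.
Verify: 13 ≥ 8? Yes ✓.

CD lower bound = 8, actual |A + B| = 13.


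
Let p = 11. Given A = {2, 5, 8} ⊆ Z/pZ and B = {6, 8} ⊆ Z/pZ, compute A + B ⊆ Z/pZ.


Work in Z/11Z: reduce every sum a + b modulo 11.
Enumerate all 6 pairs:
a = 2: 2+6=8, 2+8=10
a = 5: 5+6=0, 5+8=2
a = 8: 8+6=3, 8+8=5
Distinct residues collected: {0, 2, 3, 5, 8, 10}
|A + B| = 6 (out of 11 total residues).

A + B = {0, 2, 3, 5, 8, 10}


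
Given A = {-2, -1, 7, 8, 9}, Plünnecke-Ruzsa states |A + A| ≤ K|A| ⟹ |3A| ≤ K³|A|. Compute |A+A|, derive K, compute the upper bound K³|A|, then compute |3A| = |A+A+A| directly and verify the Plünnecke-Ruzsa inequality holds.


|A| = 5.
Step 1: Compute A + A by enumerating all 25 pairs.
A + A = {-4, -3, -2, 5, 6, 7, 8, 14, 15, 16, 17, 18}, so |A + A| = 12.
Step 2: Doubling constant K = |A + A|/|A| = 12/5 = 12/5 ≈ 2.4000.
Step 3: Plünnecke-Ruzsa gives |3A| ≤ K³·|A| = (2.4000)³ · 5 ≈ 69.1200.
Step 4: Compute 3A = A + A + A directly by enumerating all triples (a,b,c) ∈ A³; |3A| = 22.
Step 5: Check 22 ≤ 69.1200? Yes ✓.

K = 12/5, Plünnecke-Ruzsa bound K³|A| ≈ 69.1200, |3A| = 22, inequality holds.


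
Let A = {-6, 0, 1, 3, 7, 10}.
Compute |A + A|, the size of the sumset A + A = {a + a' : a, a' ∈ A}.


A + A = {a + a' : a, a' ∈ A}; |A| = 6.
General bounds: 2|A| - 1 ≤ |A + A| ≤ |A|(|A|+1)/2, i.e. 11 ≤ |A + A| ≤ 21.
Lower bound 2|A|-1 is attained iff A is an arithmetic progression.
Enumerate sums a + a' for a ≤ a' (symmetric, so this suffices):
a = -6: -6+-6=-12, -6+0=-6, -6+1=-5, -6+3=-3, -6+7=1, -6+10=4
a = 0: 0+0=0, 0+1=1, 0+3=3, 0+7=7, 0+10=10
a = 1: 1+1=2, 1+3=4, 1+7=8, 1+10=11
a = 3: 3+3=6, 3+7=10, 3+10=13
a = 7: 7+7=14, 7+10=17
a = 10: 10+10=20
Distinct sums: {-12, -6, -5, -3, 0, 1, 2, 3, 4, 6, 7, 8, 10, 11, 13, 14, 17, 20}
|A + A| = 18

|A + A| = 18


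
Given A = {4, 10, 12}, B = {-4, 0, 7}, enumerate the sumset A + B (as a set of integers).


A + B = {a + b : a ∈ A, b ∈ B}.
Enumerate all |A|·|B| = 3·3 = 9 pairs (a, b) and collect distinct sums.
a = 4: 4+-4=0, 4+0=4, 4+7=11
a = 10: 10+-4=6, 10+0=10, 10+7=17
a = 12: 12+-4=8, 12+0=12, 12+7=19
Collecting distinct sums: A + B = {0, 4, 6, 8, 10, 11, 12, 17, 19}
|A + B| = 9

A + B = {0, 4, 6, 8, 10, 11, 12, 17, 19}


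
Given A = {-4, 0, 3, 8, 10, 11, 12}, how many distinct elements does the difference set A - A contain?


A - A = {a - a' : a, a' ∈ A}; |A| = 7.
Bounds: 2|A|-1 ≤ |A - A| ≤ |A|² - |A| + 1, i.e. 13 ≤ |A - A| ≤ 43.
Note: 0 ∈ A - A always (from a - a). The set is symmetric: if d ∈ A - A then -d ∈ A - A.
Enumerate nonzero differences d = a - a' with a > a' (then include -d):
Positive differences: {1, 2, 3, 4, 5, 7, 8, 9, 10, 11, 12, 14, 15, 16}
Full difference set: {0} ∪ (positive diffs) ∪ (negative diffs).
|A - A| = 1 + 2·14 = 29 (matches direct enumeration: 29).

|A - A| = 29


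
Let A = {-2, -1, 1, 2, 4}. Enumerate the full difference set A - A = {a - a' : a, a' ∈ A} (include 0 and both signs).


A - A = {a - a' : a, a' ∈ A}.
Compute a - a' for each ordered pair (a, a'):
a = -2: -2--2=0, -2--1=-1, -2-1=-3, -2-2=-4, -2-4=-6
a = -1: -1--2=1, -1--1=0, -1-1=-2, -1-2=-3, -1-4=-5
a = 1: 1--2=3, 1--1=2, 1-1=0, 1-2=-1, 1-4=-3
a = 2: 2--2=4, 2--1=3, 2-1=1, 2-2=0, 2-4=-2
a = 4: 4--2=6, 4--1=5, 4-1=3, 4-2=2, 4-4=0
Collecting distinct values (and noting 0 appears from a-a):
A - A = {-6, -5, -4, -3, -2, -1, 0, 1, 2, 3, 4, 5, 6}
|A - A| = 13

A - A = {-6, -5, -4, -3, -2, -1, 0, 1, 2, 3, 4, 5, 6}


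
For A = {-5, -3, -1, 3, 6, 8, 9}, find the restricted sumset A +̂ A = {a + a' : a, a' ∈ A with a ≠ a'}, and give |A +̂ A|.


Restricted sumset: A +̂ A = {a + a' : a ∈ A, a' ∈ A, a ≠ a'}.
Equivalently, take A + A and drop any sum 2a that is achievable ONLY as a + a for a ∈ A (i.e. sums representable only with equal summands).
Enumerate pairs (a, a') with a < a' (symmetric, so each unordered pair gives one sum; this covers all a ≠ a'):
  -5 + -3 = -8
  -5 + -1 = -6
  -5 + 3 = -2
  -5 + 6 = 1
  -5 + 8 = 3
  -5 + 9 = 4
  -3 + -1 = -4
  -3 + 3 = 0
  -3 + 6 = 3
  -3 + 8 = 5
  -3 + 9 = 6
  -1 + 3 = 2
  -1 + 6 = 5
  -1 + 8 = 7
  -1 + 9 = 8
  3 + 6 = 9
  3 + 8 = 11
  3 + 9 = 12
  6 + 8 = 14
  6 + 9 = 15
  8 + 9 = 17
Collected distinct sums: {-8, -6, -4, -2, 0, 1, 2, 3, 4, 5, 6, 7, 8, 9, 11, 12, 14, 15, 17}
|A +̂ A| = 19
(Reference bound: |A +̂ A| ≥ 2|A| - 3 for |A| ≥ 2, with |A| = 7 giving ≥ 11.)

|A +̂ A| = 19


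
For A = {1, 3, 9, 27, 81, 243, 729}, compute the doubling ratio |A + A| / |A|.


|A| = 7.
Compute A + A by enumerating all 49 pairs.
A + A = {2, 4, 6, 10, 12, 18, 28, 30, 36, 54, 82, 84, 90, 108, 162, 244, 246, 252, 270, 324, 486, 730, 732, 738, 756, 810, 972, 1458}, so |A + A| = 28.
K = |A + A| / |A| = 28/7 = 4/1 ≈ 4.0000.
Reference: AP of size 7 gives K = 13/7 ≈ 1.8571; a fully generic set of size 7 gives K ≈ 4.0000.

|A| = 7, |A + A| = 28, K = 28/7 = 4/1.


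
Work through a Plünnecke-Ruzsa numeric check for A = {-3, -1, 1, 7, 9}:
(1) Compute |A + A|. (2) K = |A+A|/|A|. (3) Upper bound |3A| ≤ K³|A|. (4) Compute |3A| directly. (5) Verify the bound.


|A| = 5.
Step 1: Compute A + A by enumerating all 25 pairs.
A + A = {-6, -4, -2, 0, 2, 4, 6, 8, 10, 14, 16, 18}, so |A + A| = 12.
Step 2: Doubling constant K = |A + A|/|A| = 12/5 = 12/5 ≈ 2.4000.
Step 3: Plünnecke-Ruzsa gives |3A| ≤ K³·|A| = (2.4000)³ · 5 ≈ 69.1200.
Step 4: Compute 3A = A + A + A directly by enumerating all triples (a,b,c) ∈ A³; |3A| = 19.
Step 5: Check 19 ≤ 69.1200? Yes ✓.

K = 12/5, Plünnecke-Ruzsa bound K³|A| ≈ 69.1200, |3A| = 19, inequality holds.


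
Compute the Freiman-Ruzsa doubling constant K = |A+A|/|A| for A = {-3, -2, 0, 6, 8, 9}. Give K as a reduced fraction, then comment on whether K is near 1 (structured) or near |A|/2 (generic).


|A| = 6.
Compute A + A by enumerating all 36 pairs.
A + A = {-6, -5, -4, -3, -2, 0, 3, 4, 5, 6, 7, 8, 9, 12, 14, 15, 16, 17, 18}, so |A + A| = 19.
K = |A + A| / |A| = 19/6 (already in lowest terms) ≈ 3.1667.
Reference: AP of size 6 gives K = 11/6 ≈ 1.8333; a fully generic set of size 6 gives K ≈ 3.5000.

|A| = 6, |A + A| = 19, K = 19/6.


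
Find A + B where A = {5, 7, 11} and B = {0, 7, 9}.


A + B = {a + b : a ∈ A, b ∈ B}.
Enumerate all |A|·|B| = 3·3 = 9 pairs (a, b) and collect distinct sums.
a = 5: 5+0=5, 5+7=12, 5+9=14
a = 7: 7+0=7, 7+7=14, 7+9=16
a = 11: 11+0=11, 11+7=18, 11+9=20
Collecting distinct sums: A + B = {5, 7, 11, 12, 14, 16, 18, 20}
|A + B| = 8

A + B = {5, 7, 11, 12, 14, 16, 18, 20}


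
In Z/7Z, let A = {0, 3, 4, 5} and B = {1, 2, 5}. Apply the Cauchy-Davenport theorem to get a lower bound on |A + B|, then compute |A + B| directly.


Cauchy-Davenport: |A + B| ≥ min(p, |A| + |B| - 1) for A, B nonempty in Z/pZ.
|A| = 4, |B| = 3, p = 7.
CD lower bound = min(7, 4 + 3 - 1) = min(7, 6) = 6.
Compute A + B mod 7 directly:
a = 0: 0+1=1, 0+2=2, 0+5=5
a = 3: 3+1=4, 3+2=5, 3+5=1
a = 4: 4+1=5, 4+2=6, 4+5=2
a = 5: 5+1=6, 5+2=0, 5+5=3
A + B = {0, 1, 2, 3, 4, 5, 6}, so |A + B| = 7.
Verify: 7 ≥ 6? Yes ✓.

CD lower bound = 6, actual |A + B| = 7.


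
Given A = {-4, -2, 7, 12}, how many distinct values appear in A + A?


A + A = {a + a' : a, a' ∈ A}; |A| = 4.
General bounds: 2|A| - 1 ≤ |A + A| ≤ |A|(|A|+1)/2, i.e. 7 ≤ |A + A| ≤ 10.
Lower bound 2|A|-1 is attained iff A is an arithmetic progression.
Enumerate sums a + a' for a ≤ a' (symmetric, so this suffices):
a = -4: -4+-4=-8, -4+-2=-6, -4+7=3, -4+12=8
a = -2: -2+-2=-4, -2+7=5, -2+12=10
a = 7: 7+7=14, 7+12=19
a = 12: 12+12=24
Distinct sums: {-8, -6, -4, 3, 5, 8, 10, 14, 19, 24}
|A + A| = 10

|A + A| = 10


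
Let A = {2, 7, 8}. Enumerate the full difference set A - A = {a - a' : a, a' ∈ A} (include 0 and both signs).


A - A = {a - a' : a, a' ∈ A}.
Compute a - a' for each ordered pair (a, a'):
a = 2: 2-2=0, 2-7=-5, 2-8=-6
a = 7: 7-2=5, 7-7=0, 7-8=-1
a = 8: 8-2=6, 8-7=1, 8-8=0
Collecting distinct values (and noting 0 appears from a-a):
A - A = {-6, -5, -1, 0, 1, 5, 6}
|A - A| = 7

A - A = {-6, -5, -1, 0, 1, 5, 6}


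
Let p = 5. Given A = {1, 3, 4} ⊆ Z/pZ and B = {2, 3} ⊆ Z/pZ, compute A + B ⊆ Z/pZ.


Work in Z/5Z: reduce every sum a + b modulo 5.
Enumerate all 6 pairs:
a = 1: 1+2=3, 1+3=4
a = 3: 3+2=0, 3+3=1
a = 4: 4+2=1, 4+3=2
Distinct residues collected: {0, 1, 2, 3, 4}
|A + B| = 5 (out of 5 total residues).

A + B = {0, 1, 2, 3, 4}


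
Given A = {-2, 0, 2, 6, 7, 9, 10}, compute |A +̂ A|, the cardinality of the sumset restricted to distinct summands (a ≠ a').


Restricted sumset: A +̂ A = {a + a' : a ∈ A, a' ∈ A, a ≠ a'}.
Equivalently, take A + A and drop any sum 2a that is achievable ONLY as a + a for a ∈ A (i.e. sums representable only with equal summands).
Enumerate pairs (a, a') with a < a' (symmetric, so each unordered pair gives one sum; this covers all a ≠ a'):
  -2 + 0 = -2
  -2 + 2 = 0
  -2 + 6 = 4
  -2 + 7 = 5
  -2 + 9 = 7
  -2 + 10 = 8
  0 + 2 = 2
  0 + 6 = 6
  0 + 7 = 7
  0 + 9 = 9
  0 + 10 = 10
  2 + 6 = 8
  2 + 7 = 9
  2 + 9 = 11
  2 + 10 = 12
  6 + 7 = 13
  6 + 9 = 15
  6 + 10 = 16
  7 + 9 = 16
  7 + 10 = 17
  9 + 10 = 19
Collected distinct sums: {-2, 0, 2, 4, 5, 6, 7, 8, 9, 10, 11, 12, 13, 15, 16, 17, 19}
|A +̂ A| = 17
(Reference bound: |A +̂ A| ≥ 2|A| - 3 for |A| ≥ 2, with |A| = 7 giving ≥ 11.)

|A +̂ A| = 17


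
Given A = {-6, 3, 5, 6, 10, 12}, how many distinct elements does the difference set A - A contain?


A - A = {a - a' : a, a' ∈ A}; |A| = 6.
Bounds: 2|A|-1 ≤ |A - A| ≤ |A|² - |A| + 1, i.e. 11 ≤ |A - A| ≤ 31.
Note: 0 ∈ A - A always (from a - a). The set is symmetric: if d ∈ A - A then -d ∈ A - A.
Enumerate nonzero differences d = a - a' with a > a' (then include -d):
Positive differences: {1, 2, 3, 4, 5, 6, 7, 9, 11, 12, 16, 18}
Full difference set: {0} ∪ (positive diffs) ∪ (negative diffs).
|A - A| = 1 + 2·12 = 25 (matches direct enumeration: 25).

|A - A| = 25


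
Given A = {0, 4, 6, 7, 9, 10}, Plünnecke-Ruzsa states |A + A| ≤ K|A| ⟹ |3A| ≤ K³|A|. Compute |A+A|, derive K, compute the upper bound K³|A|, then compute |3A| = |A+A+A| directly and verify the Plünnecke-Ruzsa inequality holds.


|A| = 6.
Step 1: Compute A + A by enumerating all 36 pairs.
A + A = {0, 4, 6, 7, 8, 9, 10, 11, 12, 13, 14, 15, 16, 17, 18, 19, 20}, so |A + A| = 17.
Step 2: Doubling constant K = |A + A|/|A| = 17/6 = 17/6 ≈ 2.8333.
Step 3: Plünnecke-Ruzsa gives |3A| ≤ K³·|A| = (2.8333)³ · 6 ≈ 136.4722.
Step 4: Compute 3A = A + A + A directly by enumerating all triples (a,b,c) ∈ A³; |3A| = 27.
Step 5: Check 27 ≤ 136.4722? Yes ✓.

K = 17/6, Plünnecke-Ruzsa bound K³|A| ≈ 136.4722, |3A| = 27, inequality holds.


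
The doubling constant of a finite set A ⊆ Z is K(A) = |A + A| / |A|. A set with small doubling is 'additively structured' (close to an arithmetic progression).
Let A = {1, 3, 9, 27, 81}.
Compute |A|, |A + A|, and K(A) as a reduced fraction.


|A| = 5.
Compute A + A by enumerating all 25 pairs.
A + A = {2, 4, 6, 10, 12, 18, 28, 30, 36, 54, 82, 84, 90, 108, 162}, so |A + A| = 15.
K = |A + A| / |A| = 15/5 = 3/1 ≈ 3.0000.
Reference: AP of size 5 gives K = 9/5 ≈ 1.8000; a fully generic set of size 5 gives K ≈ 3.0000.

|A| = 5, |A + A| = 15, K = 15/5 = 3/1.


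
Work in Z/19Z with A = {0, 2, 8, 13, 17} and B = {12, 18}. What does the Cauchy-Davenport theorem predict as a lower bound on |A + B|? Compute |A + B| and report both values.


Cauchy-Davenport: |A + B| ≥ min(p, |A| + |B| - 1) for A, B nonempty in Z/pZ.
|A| = 5, |B| = 2, p = 19.
CD lower bound = min(19, 5 + 2 - 1) = min(19, 6) = 6.
Compute A + B mod 19 directly:
a = 0: 0+12=12, 0+18=18
a = 2: 2+12=14, 2+18=1
a = 8: 8+12=1, 8+18=7
a = 13: 13+12=6, 13+18=12
a = 17: 17+12=10, 17+18=16
A + B = {1, 6, 7, 10, 12, 14, 16, 18}, so |A + B| = 8.
Verify: 8 ≥ 6? Yes ✓.

CD lower bound = 6, actual |A + B| = 8.


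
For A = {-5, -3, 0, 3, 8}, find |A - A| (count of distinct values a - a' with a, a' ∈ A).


A - A = {a - a' : a, a' ∈ A}; |A| = 5.
Bounds: 2|A|-1 ≤ |A - A| ≤ |A|² - |A| + 1, i.e. 9 ≤ |A - A| ≤ 21.
Note: 0 ∈ A - A always (from a - a). The set is symmetric: if d ∈ A - A then -d ∈ A - A.
Enumerate nonzero differences d = a - a' with a > a' (then include -d):
Positive differences: {2, 3, 5, 6, 8, 11, 13}
Full difference set: {0} ∪ (positive diffs) ∪ (negative diffs).
|A - A| = 1 + 2·7 = 15 (matches direct enumeration: 15).

|A - A| = 15


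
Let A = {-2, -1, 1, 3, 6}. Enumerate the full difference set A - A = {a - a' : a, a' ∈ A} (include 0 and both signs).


A - A = {a - a' : a, a' ∈ A}.
Compute a - a' for each ordered pair (a, a'):
a = -2: -2--2=0, -2--1=-1, -2-1=-3, -2-3=-5, -2-6=-8
a = -1: -1--2=1, -1--1=0, -1-1=-2, -1-3=-4, -1-6=-7
a = 1: 1--2=3, 1--1=2, 1-1=0, 1-3=-2, 1-6=-5
a = 3: 3--2=5, 3--1=4, 3-1=2, 3-3=0, 3-6=-3
a = 6: 6--2=8, 6--1=7, 6-1=5, 6-3=3, 6-6=0
Collecting distinct values (and noting 0 appears from a-a):
A - A = {-8, -7, -5, -4, -3, -2, -1, 0, 1, 2, 3, 4, 5, 7, 8}
|A - A| = 15

A - A = {-8, -7, -5, -4, -3, -2, -1, 0, 1, 2, 3, 4, 5, 7, 8}


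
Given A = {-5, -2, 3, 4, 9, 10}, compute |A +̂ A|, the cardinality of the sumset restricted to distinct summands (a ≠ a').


Restricted sumset: A +̂ A = {a + a' : a ∈ A, a' ∈ A, a ≠ a'}.
Equivalently, take A + A and drop any sum 2a that is achievable ONLY as a + a for a ∈ A (i.e. sums representable only with equal summands).
Enumerate pairs (a, a') with a < a' (symmetric, so each unordered pair gives one sum; this covers all a ≠ a'):
  -5 + -2 = -7
  -5 + 3 = -2
  -5 + 4 = -1
  -5 + 9 = 4
  -5 + 10 = 5
  -2 + 3 = 1
  -2 + 4 = 2
  -2 + 9 = 7
  -2 + 10 = 8
  3 + 4 = 7
  3 + 9 = 12
  3 + 10 = 13
  4 + 9 = 13
  4 + 10 = 14
  9 + 10 = 19
Collected distinct sums: {-7, -2, -1, 1, 2, 4, 5, 7, 8, 12, 13, 14, 19}
|A +̂ A| = 13
(Reference bound: |A +̂ A| ≥ 2|A| - 3 for |A| ≥ 2, with |A| = 6 giving ≥ 9.)

|A +̂ A| = 13


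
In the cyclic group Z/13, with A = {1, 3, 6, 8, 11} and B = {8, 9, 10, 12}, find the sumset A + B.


Work in Z/13Z: reduce every sum a + b modulo 13.
Enumerate all 20 pairs:
a = 1: 1+8=9, 1+9=10, 1+10=11, 1+12=0
a = 3: 3+8=11, 3+9=12, 3+10=0, 3+12=2
a = 6: 6+8=1, 6+9=2, 6+10=3, 6+12=5
a = 8: 8+8=3, 8+9=4, 8+10=5, 8+12=7
a = 11: 11+8=6, 11+9=7, 11+10=8, 11+12=10
Distinct residues collected: {0, 1, 2, 3, 4, 5, 6, 7, 8, 9, 10, 11, 12}
|A + B| = 13 (out of 13 total residues).

A + B = {0, 1, 2, 3, 4, 5, 6, 7, 8, 9, 10, 11, 12}


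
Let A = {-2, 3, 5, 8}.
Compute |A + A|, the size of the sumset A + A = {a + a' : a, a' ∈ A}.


A + A = {a + a' : a, a' ∈ A}; |A| = 4.
General bounds: 2|A| - 1 ≤ |A + A| ≤ |A|(|A|+1)/2, i.e. 7 ≤ |A + A| ≤ 10.
Lower bound 2|A|-1 is attained iff A is an arithmetic progression.
Enumerate sums a + a' for a ≤ a' (symmetric, so this suffices):
a = -2: -2+-2=-4, -2+3=1, -2+5=3, -2+8=6
a = 3: 3+3=6, 3+5=8, 3+8=11
a = 5: 5+5=10, 5+8=13
a = 8: 8+8=16
Distinct sums: {-4, 1, 3, 6, 8, 10, 11, 13, 16}
|A + A| = 9

|A + A| = 9


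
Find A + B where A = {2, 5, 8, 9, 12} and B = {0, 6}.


A + B = {a + b : a ∈ A, b ∈ B}.
Enumerate all |A|·|B| = 5·2 = 10 pairs (a, b) and collect distinct sums.
a = 2: 2+0=2, 2+6=8
a = 5: 5+0=5, 5+6=11
a = 8: 8+0=8, 8+6=14
a = 9: 9+0=9, 9+6=15
a = 12: 12+0=12, 12+6=18
Collecting distinct sums: A + B = {2, 5, 8, 9, 11, 12, 14, 15, 18}
|A + B| = 9

A + B = {2, 5, 8, 9, 11, 12, 14, 15, 18}


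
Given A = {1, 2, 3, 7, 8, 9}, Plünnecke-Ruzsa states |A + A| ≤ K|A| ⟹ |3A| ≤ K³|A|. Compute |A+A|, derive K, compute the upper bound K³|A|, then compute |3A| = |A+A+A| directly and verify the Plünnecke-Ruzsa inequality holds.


|A| = 6.
Step 1: Compute A + A by enumerating all 36 pairs.
A + A = {2, 3, 4, 5, 6, 8, 9, 10, 11, 12, 14, 15, 16, 17, 18}, so |A + A| = 15.
Step 2: Doubling constant K = |A + A|/|A| = 15/6 = 15/6 ≈ 2.5000.
Step 3: Plünnecke-Ruzsa gives |3A| ≤ K³·|A| = (2.5000)³ · 6 ≈ 93.7500.
Step 4: Compute 3A = A + A + A directly by enumerating all triples (a,b,c) ∈ A³; |3A| = 25.
Step 5: Check 25 ≤ 93.7500? Yes ✓.

K = 15/6, Plünnecke-Ruzsa bound K³|A| ≈ 93.7500, |3A| = 25, inequality holds.


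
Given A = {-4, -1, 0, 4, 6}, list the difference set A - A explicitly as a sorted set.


A - A = {a - a' : a, a' ∈ A}.
Compute a - a' for each ordered pair (a, a'):
a = -4: -4--4=0, -4--1=-3, -4-0=-4, -4-4=-8, -4-6=-10
a = -1: -1--4=3, -1--1=0, -1-0=-1, -1-4=-5, -1-6=-7
a = 0: 0--4=4, 0--1=1, 0-0=0, 0-4=-4, 0-6=-6
a = 4: 4--4=8, 4--1=5, 4-0=4, 4-4=0, 4-6=-2
a = 6: 6--4=10, 6--1=7, 6-0=6, 6-4=2, 6-6=0
Collecting distinct values (and noting 0 appears from a-a):
A - A = {-10, -8, -7, -6, -5, -4, -3, -2, -1, 0, 1, 2, 3, 4, 5, 6, 7, 8, 10}
|A - A| = 19

A - A = {-10, -8, -7, -6, -5, -4, -3, -2, -1, 0, 1, 2, 3, 4, 5, 6, 7, 8, 10}
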